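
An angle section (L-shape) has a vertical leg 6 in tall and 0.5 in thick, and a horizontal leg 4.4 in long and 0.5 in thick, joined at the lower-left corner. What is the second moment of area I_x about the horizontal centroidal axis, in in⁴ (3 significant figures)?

I_x ≈ 18.0 in⁴

Treat the section as a set of non-overlapping primitives; coordinates are from the bounding-box lower-left.
Vertical leg: 0.5 × 6, A = 3 in², y = 3 in, Ī = 9 in⁴.
Horizontal leg (remainder): 3.9 × 0.5, A = 1.95 in², y = 0.25 in, Ī = 0.040625 in⁴.
Centroid: ȳ = ΣA·y / ΣA = 1.9167 in.
Transfer each piece to the horizontal centroidal axis using Ī + A·d² with d = y − 1.9167:
  vertical leg: d = 1.0833 in → contributes +12.521 in⁴
  horizontal leg (remainder): d = -1.6667 in → contributes +5.4573 in⁴
Total I = 17.978 in⁴.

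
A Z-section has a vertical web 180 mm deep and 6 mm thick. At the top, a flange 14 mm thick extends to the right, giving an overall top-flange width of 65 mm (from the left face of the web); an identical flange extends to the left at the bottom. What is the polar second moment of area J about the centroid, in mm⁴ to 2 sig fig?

J ≈ 1.7 × 10⁷ mm⁴

Decompose the section into non-overlapping parts with the origin at the bottom-left of its bounding rectangle.
Web: 6 × 180, A = 1 080 mm², y = 90 mm, Ī = 2 916 000 mm⁴.
Top flange (beyond web): 59 × 14, A = 826 mm², y = 173 mm, Ī = 13 491 mm⁴.
Bottom flange (beyond web): 59 × 14, A = 826 mm², y = 7 mm, Ī = 13 491 mm⁴.
Centroid: ȳ = ΣA·y / ΣA = 90 mm.
Transfer each piece to the centroidal x-axis using Ī + A·d² with d = y − 90:
  web: d = 0 mm → contributes +2 916 000 mm⁴
  top flange (beyond web): d = 83 mm → contributes +5 703 805 mm⁴
  bottom flange (beyond web): d = -83 mm → contributes +5 703 805 mm⁴
Total I = 14 323 611 mm⁴.
For the y-axis: x̄ = 62 mm.
Repeating about the centroidal y-axis gives I_y = 2 227 383 mm⁴.
Polar second moment: J = I_x + I_y = 16 550 993 mm⁴.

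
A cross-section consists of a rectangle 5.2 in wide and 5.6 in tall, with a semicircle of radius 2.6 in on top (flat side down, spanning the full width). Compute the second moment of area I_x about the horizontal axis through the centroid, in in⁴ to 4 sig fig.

I_x ≈ 199.7 in⁴

Split into non-overlapping primitives; take the origin at the lower-left of the bounding box.
Rectangular body: 5.2 × 5.6, A = 29.12 in², y = 2.8 in, Ī = 76.1003 in⁴.
Semicircular cap: semicircle r = 2.6, A = 10.6186 in², y = 6.70347 in, Ī = 5.01563 in⁴.
Centroid: ȳ = ΣA·y / ΣA = 3.84305 in.
Transfer each piece to the horizontal axis through the centroid using Ī + A·d² with d = y − 3.84305:
  rectangular body: d = -1.04305 in → contributes +107.782 in⁴
  semicircular cap: d = 2.86042 in → contributes +91.8971 in⁴
Total I = 199.679 in⁴.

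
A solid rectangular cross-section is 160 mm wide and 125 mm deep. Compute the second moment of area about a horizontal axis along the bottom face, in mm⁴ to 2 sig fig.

I_base ≈ 1.0 × 10⁸ mm⁴

The section: 160 × 125, A = 20 000 mm², y = 62.5 mm, Ī = 26 041 667 mm⁴.
Transfer it to the base of the section using Ī + A·d² with d = y − 0:
  the section: d = 62.5 mm → contributes +104 166 667 mm⁴
Total I = 104 166 667 mm⁴.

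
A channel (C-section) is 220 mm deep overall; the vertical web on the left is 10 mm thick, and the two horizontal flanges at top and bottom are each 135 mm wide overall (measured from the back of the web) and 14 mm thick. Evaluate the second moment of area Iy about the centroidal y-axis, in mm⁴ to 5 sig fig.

Break the section into simple shapes (no overlaps), measuring from the bottom-left corner of the bounding box.
Web: 10 × 220, A = 2 200 mm², x = 5 mm, Ī = 18333.33 mm⁴.
Top flange (beyond web): 125 × 14, A = 1 750 mm², x = 72.5 mm, Ī = 2 278 646 mm⁴.
Bottom flange (beyond web): 125 × 14, A = 1 750 mm², x = 72.5 mm, Ī = 2 278 646 mm⁴.
Centroid: x̄ = ΣA·x / ΣA = 46.44737 mm.
Transfer each piece to the centroidal y-axis using Ī + A·d² with d = x − 46.44737:
  web: d = -41.44737 mm → contributes +3 797 679 mm⁴
  top flange (beyond web): d = 26.05263 mm → contributes +3 466 440 mm⁴
  bottom flange (beyond web): d = 26.05263 mm → contributes +3 466 440 mm⁴
Total I = 10 730 559 mm⁴.

Iy ≈ 1.0731 × 10⁷ mm⁴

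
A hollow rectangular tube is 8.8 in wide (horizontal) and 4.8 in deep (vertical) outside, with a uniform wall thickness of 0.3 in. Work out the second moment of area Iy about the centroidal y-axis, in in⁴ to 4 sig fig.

Iy ≈ 79.61 in⁴

Split into non-overlapping primitives; take the origin at the lower-left of the bounding box.
Outer rectangle: 8.8 × 4.8, A = 42.24 in², x = 4.4 in, Ī = 272.589 in⁴.
Inner void (subtracted): 8.2 × 4.2, A = 34.44 in², x = 4.4 in, Ī = 192.979 in⁴.
By symmetry the centroid is at mid-width, x̄ = 4.4 in.
All pieces are centred on the centroidal y-axis, so I = ΣĪ (holes subtracted) = 79.61 in⁴.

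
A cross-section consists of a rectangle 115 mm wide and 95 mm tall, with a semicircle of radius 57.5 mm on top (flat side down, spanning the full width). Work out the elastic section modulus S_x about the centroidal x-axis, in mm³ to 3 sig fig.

S_x ≈ 3.37 × 10⁵ mm³

Decompose the section into non-overlapping parts with the origin at the bottom-left of its bounding rectangle.
Rectangular body: 115 × 95, A = 10 925 mm², y = 47.5 mm, Ī = 8 216 510 mm⁴.
Semicircular cap: semicircle r = 57.5, A = 5193.4 mm², y = 119.4 mm, Ī = 1 199 785 mm⁴.
Centroid: ȳ = ΣA·y / ΣA = 70.668 mm.
Transfer each piece to the centroidal x-axis using Ī + A·d² with d = y − 70.668:
  rectangular body: d = -23.168 mm → contributes +14 080 450 mm⁴
  semicircular cap: d = 48.736 mm → contributes +13 535 245 mm⁴
Total I = 27 615 694 mm⁴.
Extreme fibre distance c = 81.832 mm; S = I/c = 337 467 mm³.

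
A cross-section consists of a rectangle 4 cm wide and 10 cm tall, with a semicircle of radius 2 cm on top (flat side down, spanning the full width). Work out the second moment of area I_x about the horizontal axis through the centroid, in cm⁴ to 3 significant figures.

Decompose the section into non-overlapping parts with the origin at the bottom-left of its bounding rectangle.
Rectangular body: 4 × 10, A = 40 cm², y = 5 cm, Ī = 333.33 cm⁴.
Semicircular cap: semicircle r = 2, A = 6.2832 cm², y = 10.849 cm, Ī = 1.7561 cm⁴.
Centroid: ȳ = ΣA·y / ΣA = 5.794 cm.
Transfer each piece to the horizontal axis through the centroid using Ī + A·d² with d = y − 5.794:
  rectangular body: d = -0.79401 cm → contributes +358.55 cm⁴
  semicircular cap: d = 5.0548 cm → contributes +162.3 cm⁴
Total I = 520.85 cm⁴.

I_x ≈ 521 cm⁴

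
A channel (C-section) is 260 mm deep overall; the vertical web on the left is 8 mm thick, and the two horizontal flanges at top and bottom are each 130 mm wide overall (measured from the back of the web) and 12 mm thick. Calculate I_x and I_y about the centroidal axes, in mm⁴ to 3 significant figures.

I_x ≈ 5.68 × 10⁷ mm⁴, I_y ≈ 8.78 × 10⁶ mm⁴

Break the section into simple shapes (no overlaps), measuring from the bottom-left corner of the bounding box.
Web: 8 × 260, A = 2 080 mm², y = 130 mm, Ī = 11 717 333 mm⁴.
Top flange (beyond web): 122 × 12, A = 1 464 mm², y = 254 mm, Ī = 17 568 mm⁴.
Bottom flange (beyond web): 122 × 12, A = 1 464 mm², y = 6 mm, Ī = 17 568 mm⁴.
By symmetry the centroid is at mid-height, ȳ = 130 mm.
Transfer each piece to the centroidal x-axis using Ī + A·d² with d = y − 130:
  web: d = 0 mm → contributes +11 717 333 mm⁴
  top flange (beyond web): d = 124 mm → contributes +22 528 032 mm⁴
  bottom flange (beyond web): d = -124 mm → contributes +22 528 032 mm⁴
Total I = 56 773 397 mm⁴.
For the y-axis: x̄ = 42.003 mm.
Repeating about the centroidal y-axis gives I_y = 8 780 821 mm⁴.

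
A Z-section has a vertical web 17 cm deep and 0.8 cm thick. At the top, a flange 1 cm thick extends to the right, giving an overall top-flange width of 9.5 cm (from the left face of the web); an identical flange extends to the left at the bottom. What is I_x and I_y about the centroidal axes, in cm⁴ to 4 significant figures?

I_x ≈ 1443 cm⁴, I_y ≈ 503.1 cm⁴

Treat the section as a set of non-overlapping primitives; coordinates are from the bounding-box lower-left.
Web: 0.8 × 17, A = 13.6 cm², y = 8.5 cm, Ī = 327.533 cm⁴.
Top flange (beyond web): 8.7 × 1, A = 8.7 cm², y = 16.5 cm, Ī = 0.725 cm⁴.
Bottom flange (beyond web): 8.7 × 1, A = 8.7 cm², y = 0.5 cm, Ī = 0.725 cm⁴.
Centroid: ȳ = ΣA·y / ΣA = 8.5 cm.
Transfer each piece to the centroidal x-axis using Ī + A·d² with d = y − 8.5:
  web: d = 0 cm → contributes +327.533 cm⁴
  top flange (beyond web): d = 8 cm → contributes +557.525 cm⁴
  bottom flange (beyond web): d = -8 cm → contributes +557.525 cm⁴
Total I = 1442.58 cm⁴.
For the y-axis: x̄ = 9.1 cm.
Repeating about the centroidal y-axis gives I_y = 503.063 cm⁴.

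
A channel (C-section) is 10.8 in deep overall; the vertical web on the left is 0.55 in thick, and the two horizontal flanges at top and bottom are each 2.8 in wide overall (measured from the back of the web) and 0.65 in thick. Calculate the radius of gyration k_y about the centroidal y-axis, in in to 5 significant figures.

k_y ≈ 0.76773 in

Treat the section as a set of non-overlapping primitives; coordinates are from the bounding-box lower-left.
Web: 0.55 × 10.8, A = 5.94 in², x = 0.275 in, Ī = 0.1497375 in⁴.
Top flange (beyond web): 2.25 × 0.65, A = 1.4625 in², x = 1.675 in, Ī = 0.6169922 in⁴.
Bottom flange (beyond web): 2.25 × 0.65, A = 1.4625 in², x = 1.675 in, Ī = 0.6169922 in⁴.
Centroid: x̄ = ΣA·x / ΣA = 0.7369289 in.
Transfer each piece to the centroidal y-axis using Ī + A·d² with d = x − 0.7369289:
  web: d = -0.4619289 in → contributes +1.417205 in⁴
  top flange (beyond web): d = 0.9380711 in → contributes +1.903959 in⁴
  bottom flange (beyond web): d = 0.9380711 in → contributes +1.903959 in⁴
Total I = 5.225123 in⁴.
Radius of gyration: k = √(I/A) = √(5.225123 / 8.865) = 0.7677307 in.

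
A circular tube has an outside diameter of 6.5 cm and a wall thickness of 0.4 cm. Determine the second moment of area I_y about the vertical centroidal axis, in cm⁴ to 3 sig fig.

I_y ≈ 35.8 cm⁴

Break the section into simple shapes (no overlaps), measuring from the bottom-left corner of the bounding box.
Outer circle: ⌀6.5, A = 33.183 cm², x = 3.25 cm, Ī = 87.624 cm⁴.
Bore (subtracted): ⌀5.7, A = 25.518 cm², x = 3.25 cm, Ī = 51.817 cm⁴.
By symmetry the centroid is at mid-width, x̄ = 3.25 cm.
All pieces are centred on the vertical centroidal axis, so I = ΣĪ (holes subtracted) = 35.807 cm⁴.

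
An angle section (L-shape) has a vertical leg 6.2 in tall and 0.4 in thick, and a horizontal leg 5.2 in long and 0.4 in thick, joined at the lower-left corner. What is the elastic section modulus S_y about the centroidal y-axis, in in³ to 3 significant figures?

Split into non-overlapping primitives; take the origin at the lower-left of the bounding box.
Vertical leg: 0.4 × 6.2, A = 2.48 in², x = 0.2 in, Ī = 0.033067 in⁴.
Horizontal leg (remainder): 4.8 × 0.4, A = 1.92 in², x = 2.8 in, Ī = 3.6864 in⁴.
Centroid: x̄ = ΣA·x / ΣA = 1.3345 in.
Transfer each piece to the centroidal y-axis using Ī + A·d² with d = x − 1.3345:
  vertical leg: d = -1.1345 in → contributes +3.2253 in⁴
  horizontal leg (remainder): d = 1.4655 in → contributes +7.8097 in⁴
Total I = 11.035 in⁴.
Extreme fibre distance c = 3.8655 in; S = I/c = 2.8548 in³.

S_y ≈ 2.85 in³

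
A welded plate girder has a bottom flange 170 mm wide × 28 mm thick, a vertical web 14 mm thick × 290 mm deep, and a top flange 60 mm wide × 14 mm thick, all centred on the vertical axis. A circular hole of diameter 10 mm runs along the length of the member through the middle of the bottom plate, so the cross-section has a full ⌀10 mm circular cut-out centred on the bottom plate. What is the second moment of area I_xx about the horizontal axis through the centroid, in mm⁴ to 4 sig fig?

I_xx ≈ 1.268 × 10⁸ mm⁴

Break the section into simple shapes (no overlaps), measuring from the bottom-left corner of the bounding box.
Bottom plate: 170 × 28, A = 4 760 mm², y = 14 mm, Ī = 310 987 mm⁴.
Web plate: 14 × 290, A = 4 060 mm², y = 173 mm, Ī = 28 453 833 mm⁴.
Top plate: 60 × 14, A = 840 mm², y = 325 mm, Ī = 13 720 mm⁴.
Hole (subtracted): ⌀10, A = 78.5398 mm², y = 14 mm, Ī = 490.874 mm⁴.
Centroid: ȳ = ΣA·y / ΣA = 108.639 mm.
Transfer each piece to the horizontal axis through the centroid using Ī + A·d² with d = y − 108.639:
  bottom plate: d = -94.639 mm → contributes +42 944 136 mm⁴
  web plate: d = 64.361 mm → contributes +45 271 717 mm⁴
  top plate: d = 216.361 mm → contributes +39 335 862 mm⁴
  hole: d = -94.639 mm → contributes −703 936 mm⁴
Total I = 126 847 779 mm⁴.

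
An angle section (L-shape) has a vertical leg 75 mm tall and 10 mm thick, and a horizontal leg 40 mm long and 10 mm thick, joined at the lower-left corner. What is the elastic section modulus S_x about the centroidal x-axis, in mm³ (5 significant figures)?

Decompose the section into non-overlapping parts with the origin at the bottom-left of its bounding rectangle.
Vertical leg: 10 × 75, A = 750 mm², y = 37.5 mm, Ī = 351562.5 mm⁴.
Horizontal leg (remainder): 30 × 10, A = 300 mm², y = 5 mm, Ī = 2 500 mm⁴.
Centroid: ȳ = ΣA·y / ΣA = 28.21429 mm.
Transfer each piece to the centroidal x-axis using Ī + A·d² with d = y − 28.21429:
  vertical leg: d = 9.285714 mm → contributes +416230.9 mm⁴
  horizontal leg (remainder): d = -23.21429 mm → contributes +164170.9 mm⁴
Total I = 580401.8 mm⁴.
Extreme fibre distance c = 46.78571 mm; S = I/c = 12405.53 mm³.

S_x ≈ 1.2406 × 10⁴ mm³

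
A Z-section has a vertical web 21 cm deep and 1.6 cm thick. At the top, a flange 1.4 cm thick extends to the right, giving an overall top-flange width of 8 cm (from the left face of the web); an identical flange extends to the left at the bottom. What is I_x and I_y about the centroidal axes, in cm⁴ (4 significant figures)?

Split into non-overlapping primitives; take the origin at the lower-left of the bounding box.
Web: 1.6 × 21, A = 33.6 cm², y = 10.5 cm, Ī = 1234.8 cm⁴.
Top flange (beyond web): 6.4 × 1.4, A = 8.96 cm², y = 20.3 cm, Ī = 1.46347 cm⁴.
Bottom flange (beyond web): 6.4 × 1.4, A = 8.96 cm², y = 0.7 cm, Ī = 1.46347 cm⁴.
Centroid: ȳ = ΣA·y / ΣA = 10.5 cm.
Transfer each piece to the centroidal x-axis using Ī + A·d² with d = y − 10.5:
  web: d = 0 cm → contributes +1234.8 cm⁴
  top flange (beyond web): d = 9.8 cm → contributes +861.982 cm⁴
  bottom flange (beyond web): d = -9.8 cm → contributes +861.982 cm⁴
Total I = 2958.76 cm⁴.
For the y-axis: x̄ = 7.2 cm.
Repeating about the centroidal y-axis gives I_y = 355.055 cm⁴.

I_x ≈ 2959 cm⁴, I_y ≈ 355.1 cm⁴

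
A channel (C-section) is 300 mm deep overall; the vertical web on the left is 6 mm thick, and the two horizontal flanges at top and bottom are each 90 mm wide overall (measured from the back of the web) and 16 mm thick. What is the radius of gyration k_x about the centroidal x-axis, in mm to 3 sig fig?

k_x ≈ 123 mm

Decompose the section into non-overlapping parts with the origin at the bottom-left of its bounding rectangle.
Web: 6 × 300, A = 1 800 mm², y = 150 mm, Ī = 13 500 000 mm⁴.
Top flange (beyond web): 84 × 16, A = 1 344 mm², y = 292 mm, Ī = 28 672 mm⁴.
Bottom flange (beyond web): 84 × 16, A = 1 344 mm², y = 8 mm, Ī = 28 672 mm⁴.
By symmetry the centroid is at mid-height, ȳ = 150 mm.
Transfer each piece to the centroidal x-axis using Ī + A·d² with d = y − 150:
  web: d = 0 mm → contributes +13 500 000 mm⁴
  top flange (beyond web): d = 142 mm → contributes +27 129 088 mm⁴
  bottom flange (beyond web): d = -142 mm → contributes +27 129 088 mm⁴
Total I = 67 758 176 mm⁴.
Radius of gyration: k = √(I/A) = √(67 758 176 / 4 488) = 122.87 mm.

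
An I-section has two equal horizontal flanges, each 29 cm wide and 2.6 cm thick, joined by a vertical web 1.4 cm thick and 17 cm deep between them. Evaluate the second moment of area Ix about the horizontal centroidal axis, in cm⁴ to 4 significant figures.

Break the section into simple shapes (no overlaps), measuring from the bottom-left corner of the bounding box.
Bottom flange: 29 × 2.6, A = 75.4 cm², y = 1.3 cm, Ī = 42.4753 cm⁴.
Web: 1.4 × 17, A = 23.8 cm², y = 11.1 cm, Ī = 573.183 cm⁴.
Top flange: 29 × 2.6, A = 75.4 cm², y = 20.9 cm, Ī = 42.4753 cm⁴.
By symmetry the centroid is at mid-height, ȳ = 11.1 cm.
Transfer each piece to the horizontal centroidal axis using Ī + A·d² with d = y − 11.1:
  bottom flange: d = -9.8 cm → contributes +7283.89 cm⁴
  web: d = 0 cm → contributes +573.183 cm⁴
  top flange: d = 9.8 cm → contributes +7283.89 cm⁴
Total I = 15 141 cm⁴.

Ix ≈ 1.514 × 10⁴ cm⁴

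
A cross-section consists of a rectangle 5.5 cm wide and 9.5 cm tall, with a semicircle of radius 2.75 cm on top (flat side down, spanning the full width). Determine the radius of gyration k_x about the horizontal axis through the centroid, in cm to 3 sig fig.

Treat the section as a set of non-overlapping primitives; coordinates are from the bounding-box lower-left.
Rectangular body: 5.5 × 9.5, A = 52.25 cm², y = 4.75 cm, Ī = 392.96 cm⁴.
Semicircular cap: semicircle r = 2.75, A = 11.879 cm², y = 10.667 cm, Ī = 6.2772 cm⁴.
Centroid: ȳ = ΣA·y / ΣA = 5.8461 cm.
Transfer each piece to the horizontal axis through the centroid using Ī + A·d² with d = y − 5.8461:
  rectangular body: d = -1.0961 cm → contributes +455.74 cm⁴
  semicircular cap: d = 4.8211 cm → contributes +282.38 cm⁴
Total I = 738.12 cm⁴.
Radius of gyration: k = √(I/A) = √(738.12 / 64.129) = 3.3926 cm.

k_x ≈ 3.39 cm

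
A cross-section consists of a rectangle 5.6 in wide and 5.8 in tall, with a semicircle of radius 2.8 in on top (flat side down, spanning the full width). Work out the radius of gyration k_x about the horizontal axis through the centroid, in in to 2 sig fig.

k_x ≈ 2.3 in

Decompose the section into non-overlapping parts with the origin at the bottom-left of its bounding rectangle.
Rectangular body: 5.6 × 5.8, A = 32.48 in², y = 2.9 in, Ī = 91.05 in⁴.
Semicircular cap: semicircle r = 2.8, A = 12.32 in², y = 6.988 in, Ī = 6.746 in⁴.
Centroid: ȳ = ΣA·y / ΣA = 4.024 in.
Transfer each piece to the horizontal axis through the centroid using Ī + A·d² with d = y − 4.024:
  rectangular body: d = -1.124 in → contributes +132.1 in⁴
  semicircular cap: d = 2.964 in → contributes +115 in⁴
Total I = 247.1 in⁴.
Radius of gyration: k = √(I/A) = √(247.1 / 44.8) = 2.348 in.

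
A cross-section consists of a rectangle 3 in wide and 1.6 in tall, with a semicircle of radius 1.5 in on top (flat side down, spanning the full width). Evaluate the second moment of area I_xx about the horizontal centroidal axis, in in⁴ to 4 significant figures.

Decompose the section into non-overlapping parts with the origin at the bottom-left of its bounding rectangle.
Rectangular body: 3 × 1.6, A = 4.8 in², y = 0.8 in, Ī = 1.024 in⁴.
Semicircular cap: semicircle r = 1.5, A = 3.53429 in², y = 2.23662 in, Ī = 0.555645 in⁴.
Centroid: ȳ = ΣA·y / ΣA = 1.40922 in.
Transfer each piece to the horizontal centroidal axis using Ī + A·d² with d = y − 1.40922:
  rectangular body: d = -0.609222 in → contributes +2.80553 in⁴
  semicircular cap: d = 0.827398 in → contributes +2.97518 in⁴
Total I = 5.7807 in⁴.

I_xx ≈ 5.781 in⁴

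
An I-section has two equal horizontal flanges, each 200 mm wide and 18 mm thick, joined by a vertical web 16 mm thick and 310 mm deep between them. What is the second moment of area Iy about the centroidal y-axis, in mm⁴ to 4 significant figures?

Decompose the section into non-overlapping parts with the origin at the bottom-left of its bounding rectangle.
Bottom flange: 200 × 18, A = 3 600 mm², x = 100 mm, Ī = 12 000 000 mm⁴.
Web: 16 × 310, A = 4 960 mm², x = 100 mm, Ī = 105 813 mm⁴.
Top flange: 200 × 18, A = 3 600 mm², x = 100 mm, Ī = 12 000 000 mm⁴.
By symmetry the centroid is at mid-width, x̄ = 100 mm.
All pieces are centred on the centroidal y-axis, so I = ΣĪ = 24 105 813 mm⁴.

Iy ≈ 2.411 × 10⁷ mm⁴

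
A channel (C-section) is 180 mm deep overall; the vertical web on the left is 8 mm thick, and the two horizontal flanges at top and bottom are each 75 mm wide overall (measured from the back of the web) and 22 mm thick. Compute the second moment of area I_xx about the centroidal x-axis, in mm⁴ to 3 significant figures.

I_xx ≈ 2.24 × 10⁷ mm⁴

Break the section into simple shapes (no overlaps), measuring from the bottom-left corner of the bounding box.
Web: 8 × 180, A = 1 440 mm², y = 90 mm, Ī = 3 888 000 mm⁴.
Top flange (beyond web): 67 × 22, A = 1 474 mm², y = 169 mm, Ī = 59 451 mm⁴.
Bottom flange (beyond web): 67 × 22, A = 1 474 mm², y = 11 mm, Ī = 59 451 mm⁴.
By symmetry the centroid is at mid-height, ȳ = 90 mm.
Transfer each piece to the centroidal x-axis using Ī + A·d² with d = y − 90:
  web: d = 0 mm → contributes +3 888 000 mm⁴
  top flange (beyond web): d = 79 mm → contributes +9 258 685 mm⁴
  bottom flange (beyond web): d = -79 mm → contributes +9 258 685 mm⁴
Total I = 22 405 371 mm⁴.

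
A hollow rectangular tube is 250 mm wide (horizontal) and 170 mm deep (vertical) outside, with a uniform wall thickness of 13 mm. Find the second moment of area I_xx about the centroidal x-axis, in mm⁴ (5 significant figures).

I_xx ≈ 4.6616 × 10⁷ mm⁴

Split into non-overlapping primitives; take the origin at the lower-left of the bounding box.
Outer rectangle: 250 × 170, A = 42 500 mm², y = 85 mm, Ī = 102 354 167 mm⁴.
Inner void (subtracted): 224 × 144, A = 32 256 mm², y = 85 mm, Ī = 55 738 368 mm⁴.
By symmetry the centroid is at mid-height, ȳ = 85 mm.
All pieces are centred on the centroidal x-axis, so I = ΣĪ (holes subtracted) = 46 615 799 mm⁴.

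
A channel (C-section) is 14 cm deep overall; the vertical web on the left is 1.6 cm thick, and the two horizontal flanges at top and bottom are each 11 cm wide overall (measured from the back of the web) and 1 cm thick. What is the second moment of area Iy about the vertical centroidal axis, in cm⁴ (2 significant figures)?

Iy ≈ 450 cm⁴

Break the section into simple shapes (no overlaps), measuring from the bottom-left corner of the bounding box.
Web: 1.6 × 14, A = 22.4 cm², x = 0.8 cm, Ī = 4.779 cm⁴.
Top flange (beyond web): 9.4 × 1, A = 9.4 cm², x = 6.3 cm, Ī = 69.22 cm⁴.
Bottom flange (beyond web): 9.4 × 1, A = 9.4 cm², x = 6.3 cm, Ī = 69.22 cm⁴.
Centroid: x̄ = ΣA·x / ΣA = 3.31 cm.
Transfer each piece to the vertical centroidal axis using Ī + A·d² with d = x − 3.31:
  web: d = -2.51 cm → contributes +145.9 cm⁴
  top flange (beyond web): d = 2.99 cm → contributes +153.3 cm⁴
  bottom flange (beyond web): d = 2.99 cm → contributes +153.3 cm⁴
Total I = 452.4 cm⁴.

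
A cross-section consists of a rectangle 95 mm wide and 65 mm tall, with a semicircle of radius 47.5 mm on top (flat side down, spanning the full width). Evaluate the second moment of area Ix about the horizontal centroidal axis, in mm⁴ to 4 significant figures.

Split into non-overlapping primitives; take the origin at the lower-left of the bounding box.
Rectangular body: 95 × 65, A = 6 175 mm², y = 32.5 mm, Ī = 2 174 115 mm⁴.
Semicircular cap: semicircle r = 47.5, A = 3544.11 mm², y = 85.1596 mm, Ī = 558 736 mm⁴.
Centroid: ȳ = ΣA·y / ΣA = 51.7025 mm.
Transfer each piece to the horizontal centroidal axis using Ī + A·d² with d = y − 51.7025:
  rectangular body: d = -19.2025 mm → contributes +4 451 066 mm⁴
  semicircular cap: d = 33.4571 mm → contributes +4 525 932 mm⁴
Total I = 8 976 998 mm⁴.

Ix ≈ 8.977 × 10⁶ mm⁴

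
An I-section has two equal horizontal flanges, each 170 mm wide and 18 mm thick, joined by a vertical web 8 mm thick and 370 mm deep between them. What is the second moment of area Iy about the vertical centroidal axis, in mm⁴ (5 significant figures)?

Iy ≈ 1.4755 × 10⁷ mm⁴

Decompose the section into non-overlapping parts with the origin at the bottom-left of its bounding rectangle.
Bottom flange: 170 × 18, A = 3 060 mm², x = 85 mm, Ī = 7 369 500 mm⁴.
Web: 8 × 370, A = 2 960 mm², x = 85 mm, Ī = 15786.67 mm⁴.
Top flange: 170 × 18, A = 3 060 mm², x = 85 mm, Ī = 7 369 500 mm⁴.
By symmetry the centroid is at mid-width, x̄ = 85 mm.
All pieces are centred on the vertical centroidal axis, so I = ΣĪ = 14 754 787 mm⁴.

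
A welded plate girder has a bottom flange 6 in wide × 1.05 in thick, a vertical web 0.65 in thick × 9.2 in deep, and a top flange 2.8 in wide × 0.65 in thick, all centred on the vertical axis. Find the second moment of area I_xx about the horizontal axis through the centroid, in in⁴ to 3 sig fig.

Break the section into simple shapes (no overlaps), measuring from the bottom-left corner of the bounding box.
Bottom plate: 6 × 1.05, A = 6.3 in², y = 0.525 in, Ī = 0.57881 in⁴.
Web plate: 0.65 × 9.2, A = 5.98 in², y = 5.65 in, Ī = 42.179 in⁴.
Top plate: 2.8 × 0.65, A = 1.82 in², y = 10.575 in, Ī = 0.064079 in⁴.
Centroid: ȳ = ΣA·y / ΣA = 3.9958 in.
Transfer each piece to the horizontal axis through the centroid using Ī + A·d² with d = y − 3.9958:
  bottom plate: d = -3.4708 in → contributes +76.472 in⁴
  web plate: d = 1.6542 in → contributes +58.542 in⁴
  top plate: d = 6.5792 in → contributes +78.844 in⁴
Total I = 213.86 in⁴.

I_xx ≈ 214 in⁴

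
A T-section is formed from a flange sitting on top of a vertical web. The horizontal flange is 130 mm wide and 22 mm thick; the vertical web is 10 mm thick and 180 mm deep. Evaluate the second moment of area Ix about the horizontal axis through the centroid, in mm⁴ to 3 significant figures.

Split into non-overlapping primitives; take the origin at the lower-left of the bounding box.
Flange: 130 × 22, A = 2 860 mm², y = 191 mm, Ī = 115 353 mm⁴.
Web: 10 × 180, A = 1 800 mm², y = 90 mm, Ī = 4 860 000 mm⁴.
Centroid: ȳ = ΣA·y / ΣA = 151.99 mm.
Transfer each piece to the horizontal axis through the centroid using Ī + A·d² with d = y − 151.99:
  flange: d = 39.013 mm → contributes +4 468 286 mm⁴
  web: d = -61.987 mm → contributes +11 776 326 mm⁴
Total I = 16 244 613 mm⁴.

Ix ≈ 1.62 × 10⁷ mm⁴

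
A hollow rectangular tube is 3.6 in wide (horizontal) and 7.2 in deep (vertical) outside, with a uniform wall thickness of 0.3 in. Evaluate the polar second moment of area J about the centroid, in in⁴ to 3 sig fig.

J ≈ 53.2 in⁴

Break the section into simple shapes (no overlaps), measuring from the bottom-left corner of the bounding box.
Outer rectangle: 3.6 × 7.2, A = 25.92 in², y = 3.6 in, Ī = 111.97 in⁴.
Inner void (subtracted): 3 × 6.6, A = 19.8 in², y = 3.6 in, Ī = 71.874 in⁴.
By symmetry the centroid is at mid-height, ȳ = 3.6 in.
All pieces are centred on the centroidal x-axis, so I = ΣĪ (holes subtracted) = 40.1 in⁴.
Repeating about the centroidal y-axis gives I_y = 13.144 in⁴.
Polar second moment: J = I_x + I_y = 53.244 in⁴.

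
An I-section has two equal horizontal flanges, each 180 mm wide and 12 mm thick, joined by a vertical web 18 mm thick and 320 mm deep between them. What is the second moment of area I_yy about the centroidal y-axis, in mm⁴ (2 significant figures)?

I_yy ≈ 1.2 × 10⁷ mm⁴

Break the section into simple shapes (no overlaps), measuring from the bottom-left corner of the bounding box.
Bottom flange: 180 × 12, A = 2 160 mm², x = 90 mm, Ī = 5 832 000 mm⁴.
Web: 18 × 320, A = 5 760 mm², x = 90 mm, Ī = 155 520 mm⁴.
Top flange: 180 × 12, A = 2 160 mm², x = 90 mm, Ī = 5 832 000 mm⁴.
By symmetry the centroid is at mid-width, x̄ = 90 mm.
All pieces are centred on the centroidal y-axis, so I = ΣĪ = 11 819 520 mm⁴.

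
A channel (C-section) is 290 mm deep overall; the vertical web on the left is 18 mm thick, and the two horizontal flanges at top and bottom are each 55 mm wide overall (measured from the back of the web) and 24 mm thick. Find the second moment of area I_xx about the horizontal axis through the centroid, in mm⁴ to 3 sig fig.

I_xx ≈ 6.81 × 10⁷ mm⁴

Break the section into simple shapes (no overlaps), measuring from the bottom-left corner of the bounding box.
Web: 18 × 290, A = 5 220 mm², y = 145 mm, Ī = 36 583 500 mm⁴.
Top flange (beyond web): 37 × 24, A = 888 mm², y = 278 mm, Ī = 42 624 mm⁴.
Bottom flange (beyond web): 37 × 24, A = 888 mm², y = 12 mm, Ī = 42 624 mm⁴.
By symmetry the centroid is at mid-height, ȳ = 145 mm.
Transfer each piece to the horizontal axis through the centroid using Ī + A·d² with d = y − 145:
  web: d = 0 mm → contributes +36 583 500 mm⁴
  top flange (beyond web): d = 133 mm → contributes +15 750 456 mm⁴
  bottom flange (beyond web): d = -133 mm → contributes +15 750 456 mm⁴
Total I = 68 084 412 mm⁴.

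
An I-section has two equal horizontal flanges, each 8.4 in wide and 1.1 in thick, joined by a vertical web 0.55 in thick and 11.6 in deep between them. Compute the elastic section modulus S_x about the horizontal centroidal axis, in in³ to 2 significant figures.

Split into non-overlapping primitives; take the origin at the lower-left of the bounding box.
Bottom flange: 8.4 × 1.1, A = 9.24 in², y = 0.55 in, Ī = 0.9317 in⁴.
Web: 0.55 × 11.6, A = 6.38 in², y = 6.9 in, Ī = 71.54 in⁴.
Top flange: 8.4 × 1.1, A = 9.24 in², y = 13.25 in, Ī = 0.9317 in⁴.
By symmetry the centroid is at mid-height, ȳ = 6.9 in.
Transfer each piece to the horizontal centroidal axis using Ī + A·d² with d = y − 6.9:
  bottom flange: d = -6.35 in → contributes +373.5 in⁴
  web: d = 0 in → contributes +71.54 in⁴
  top flange: d = 6.35 in → contributes +373.5 in⁴
Total I = 818.6 in⁴.
Extreme fibre distance c = 6.9 in; S = I/c = 118.6 in³.

S_x ≈ 120 in³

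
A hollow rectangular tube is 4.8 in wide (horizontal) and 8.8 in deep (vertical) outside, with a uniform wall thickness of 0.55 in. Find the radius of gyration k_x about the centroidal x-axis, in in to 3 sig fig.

k_x ≈ 3.10 in

Break the section into simple shapes (no overlaps), measuring from the bottom-left corner of the bounding box.
Outer rectangle: 4.8 × 8.8, A = 42.24 in², y = 4.4 in, Ī = 272.59 in⁴.
Inner void (subtracted): 3.7 × 7.7, A = 28.49 in², y = 4.4 in, Ī = 140.76 in⁴.
By symmetry the centroid is at mid-height, ȳ = 4.4 in.
All pieces are centred on the centroidal x-axis, so I = ΣĪ (holes subtracted) = 131.82 in⁴.
Radius of gyration: k = √(I/A) = √(131.82 / 13.75) = 3.0963 in.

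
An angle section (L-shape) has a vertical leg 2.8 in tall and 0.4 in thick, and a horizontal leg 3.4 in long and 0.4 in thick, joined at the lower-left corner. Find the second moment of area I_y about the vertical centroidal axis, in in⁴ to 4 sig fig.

Treat the section as a set of non-overlapping primitives; coordinates are from the bounding-box lower-left.
Vertical leg: 0.4 × 2.8, A = 1.12 in², x = 0.2 in, Ī = 0.0149333 in⁴.
Horizontal leg (remainder): 3 × 0.4, A = 1.2 in², x = 1.9 in, Ī = 0.9 in⁴.
Centroid: x̄ = ΣA·x / ΣA = 1.07931 in.
Transfer each piece to the vertical centroidal axis using Ī + A·d² with d = x − 1.07931:
  vertical leg: d = -0.87931 in → contributes +0.880902 in⁴
  horizontal leg (remainder): d = 0.82069 in → contributes +1.70824 in⁴
Total I = 2.58914 in⁴.

I_y ≈ 2.589 in⁴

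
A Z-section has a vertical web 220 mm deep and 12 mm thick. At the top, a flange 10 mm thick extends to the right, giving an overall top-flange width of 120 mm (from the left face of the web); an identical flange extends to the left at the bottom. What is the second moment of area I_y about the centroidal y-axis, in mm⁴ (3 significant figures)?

I_y ≈ 9.91 × 10⁶ mm⁴

Decompose the section into non-overlapping parts with the origin at the bottom-left of its bounding rectangle.
Web: 12 × 220, A = 2 640 mm², x = 114 mm, Ī = 31 680 mm⁴.
Top flange (beyond web): 108 × 10, A = 1 080 mm², x = 174 mm, Ī = 1 049 760 mm⁴.
Bottom flange (beyond web): 108 × 10, A = 1 080 mm², x = 54 mm, Ī = 1 049 760 mm⁴.
Centroid: x̄ = ΣA·x / ΣA = 114 mm.
Transfer each piece to the centroidal y-axis using Ī + A·d² with d = x − 114:
  web: d = 0 mm → contributes +31 680 mm⁴
  top flange (beyond web): d = 60 mm → contributes +4 937 760 mm⁴
  bottom flange (beyond web): d = -60 mm → contributes +4 937 760 mm⁴
Total I = 9 907 200 mm⁴.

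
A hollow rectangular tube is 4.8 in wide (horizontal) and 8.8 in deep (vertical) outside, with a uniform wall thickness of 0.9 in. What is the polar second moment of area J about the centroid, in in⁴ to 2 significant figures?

J ≈ 250 in⁴

Decompose the section into non-overlapping parts with the origin at the bottom-left of its bounding rectangle.
Outer rectangle: 4.8 × 8.8, A = 42.24 in², y = 4.4 in, Ī = 272.6 in⁴.
Inner void (subtracted): 3 × 7, A = 21 in², y = 4.4 in, Ī = 85.75 in⁴.
By symmetry the centroid is at mid-height, ȳ = 4.4 in.
All pieces are centred on the centroidal x-axis, so I = ΣĪ (holes subtracted) = 186.8 in⁴.
Repeating about the centroidal y-axis gives I_y = 65.35 in⁴.
Polar second moment: J = I_x + I_y = 252.2 in⁴.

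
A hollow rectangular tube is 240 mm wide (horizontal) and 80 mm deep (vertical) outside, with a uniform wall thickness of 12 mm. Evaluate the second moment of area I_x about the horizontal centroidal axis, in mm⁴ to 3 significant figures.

Split into non-overlapping primitives; take the origin at the lower-left of the bounding box.
Outer rectangle: 240 × 80, A = 19 200 mm², y = 40 mm, Ī = 10 240 000 mm⁴.
Inner void (subtracted): 216 × 56, A = 12 096 mm², y = 40 mm, Ī = 3 161 088 mm⁴.
By symmetry the centroid is at mid-height, ȳ = 40 mm.
All pieces are centred on the horizontal centroidal axis, so I = ΣĪ (holes subtracted) = 7 078 912 mm⁴.

I_x ≈ 7.08 × 10⁶ mm⁴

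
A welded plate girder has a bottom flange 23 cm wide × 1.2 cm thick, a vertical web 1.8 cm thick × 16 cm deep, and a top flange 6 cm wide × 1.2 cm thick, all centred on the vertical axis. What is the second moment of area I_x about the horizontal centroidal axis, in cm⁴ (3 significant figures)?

Break the section into simple shapes (no overlaps), measuring from the bottom-left corner of the bounding box.
Bottom plate: 23 × 1.2, A = 27.6 cm², y = 0.6 cm, Ī = 3.312 cm⁴.
Web plate: 1.8 × 16, A = 28.8 cm², y = 9.2 cm, Ī = 614.4 cm⁴.
Top plate: 6 × 1.2, A = 7.2 cm², y = 17.8 cm, Ī = 0.864 cm⁴.
Centroid: ȳ = ΣA·y / ΣA = 6.4415 cm.
Transfer each piece to the horizontal centroidal axis using Ī + A·d² with d = y − 6.4415:
  bottom plate: d = -5.8415 cm → contributes +945.11 cm⁴
  web plate: d = 2.7585 cm → contributes +833.55 cm⁴
  top plate: d = 11.358 cm → contributes +929.77 cm⁴
Total I = 2708.4 cm⁴.

I_x ≈ 2710 cm⁴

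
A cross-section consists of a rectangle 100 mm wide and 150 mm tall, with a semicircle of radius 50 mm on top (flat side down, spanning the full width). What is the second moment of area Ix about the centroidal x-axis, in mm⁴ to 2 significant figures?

Ix ≈ 5.8 × 10⁷ mm⁴

Split into non-overlapping primitives; take the origin at the lower-left of the bounding box.
Rectangular body: 100 × 150, A = 15 000 mm², y = 75 mm, Ī = 28 125 000 mm⁴.
Semicircular cap: semicircle r = 50, A = 3 927 mm², y = 171.2 mm, Ī = 685 981 mm⁴.
Centroid: ȳ = ΣA·y / ΣA = 94.96 mm.
Transfer each piece to the centroidal x-axis using Ī + A·d² with d = y − 94.96:
  rectangular body: d = -19.96 mm → contributes +34 103 394 mm⁴
  semicircular cap: d = 76.26 mm → contributes +23 521 764 mm⁴
Total I = 57 625 159 mm⁴.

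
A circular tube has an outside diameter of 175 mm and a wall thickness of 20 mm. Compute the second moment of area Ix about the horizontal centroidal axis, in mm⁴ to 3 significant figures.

Ix ≈ 2.97 × 10⁷ mm⁴

Treat the section as a set of non-overlapping primitives; coordinates are from the bounding-box lower-left.
Outer circle: ⌀175, A = 24 053 mm², y = 87.5 mm, Ī = 46 038 598 mm⁴.
Bore (subtracted): ⌀135, A = 14 314 mm², y = 87.5 mm, Ī = 16 304 406 mm⁴.
By symmetry the centroid is at mid-height, ȳ = 87.5 mm.
All pieces are centred on the horizontal centroidal axis, so I = ΣĪ (holes subtracted) = 29 734 193 mm⁴.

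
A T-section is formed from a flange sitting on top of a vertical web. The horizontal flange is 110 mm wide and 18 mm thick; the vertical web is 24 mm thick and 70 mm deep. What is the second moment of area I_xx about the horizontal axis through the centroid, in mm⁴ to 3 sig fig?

Decompose the section into non-overlapping parts with the origin at the bottom-left of its bounding rectangle.
Flange: 110 × 18, A = 1 980 mm², y = 79 mm, Ī = 53 460 mm⁴.
Web: 24 × 70, A = 1 680 mm², y = 35 mm, Ī = 686 000 mm⁴.
Centroid: ȳ = ΣA·y / ΣA = 58.803 mm.
Transfer each piece to the horizontal axis through the centroid using Ī + A·d² with d = y − 58.803:
  flange: d = 20.197 mm → contributes +861 117 mm⁴
  web: d = -23.803 mm → contributes +1 637 881 mm⁴
Total I = 2 498 998 mm⁴.

I_xx ≈ 2.50 × 10⁶ mm⁴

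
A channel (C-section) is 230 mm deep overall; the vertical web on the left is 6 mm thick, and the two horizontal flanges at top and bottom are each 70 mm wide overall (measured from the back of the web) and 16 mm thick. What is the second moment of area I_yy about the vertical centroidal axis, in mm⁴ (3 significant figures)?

I_yy ≈ 1.71 × 10⁶ mm⁴

Break the section into simple shapes (no overlaps), measuring from the bottom-left corner of the bounding box.
Web: 6 × 230, A = 1 380 mm², x = 3 mm, Ī = 4 140 mm⁴.
Top flange (beyond web): 64 × 16, A = 1 024 mm², x = 38 mm, Ī = 349 525 mm⁴.
Bottom flange (beyond web): 64 × 16, A = 1 024 mm², x = 38 mm, Ī = 349 525 mm⁴.
Centroid: x̄ = ΣA·x / ΣA = 23.91 mm.
Transfer each piece to the vertical centroidal axis using Ī + A·d² with d = x − 23.91:
  web: d = -20.91 mm → contributes +607 524 mm⁴
  top flange (beyond web): d = 14.09 mm → contributes +552 814 mm⁴
  bottom flange (beyond web): d = 14.09 mm → contributes +552 814 mm⁴
Total I = 1 713 151 mm⁴.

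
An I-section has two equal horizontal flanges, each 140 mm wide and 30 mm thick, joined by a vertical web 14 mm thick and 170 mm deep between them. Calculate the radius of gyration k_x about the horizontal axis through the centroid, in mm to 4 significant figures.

k_x ≈ 91.56 mm

Break the section into simple shapes (no overlaps), measuring from the bottom-left corner of the bounding box.
Bottom flange: 140 × 30, A = 4 200 mm², y = 15 mm, Ī = 315 000 mm⁴.
Web: 14 × 170, A = 2 380 mm², y = 115 mm, Ī = 5 731 833 mm⁴.
Top flange: 140 × 30, A = 4 200 mm², y = 215 mm, Ī = 315 000 mm⁴.
By symmetry the centroid is at mid-height, ȳ = 115 mm.
Transfer each piece to the horizontal axis through the centroid using Ī + A·d² with d = y − 115:
  bottom flange: d = -100 mm → contributes +42 315 000 mm⁴
  web: d = 0 mm → contributes +5 731 833 mm⁴
  top flange: d = 100 mm → contributes +42 315 000 mm⁴
Total I = 90 361 833 mm⁴.
Radius of gyration: k = √(I/A) = √(90 361 833 / 10 780) = 91.5552 mm.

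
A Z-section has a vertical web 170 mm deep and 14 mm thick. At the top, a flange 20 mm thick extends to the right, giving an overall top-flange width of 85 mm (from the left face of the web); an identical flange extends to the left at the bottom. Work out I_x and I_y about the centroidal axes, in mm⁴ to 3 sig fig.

Decompose the section into non-overlapping parts with the origin at the bottom-left of its bounding rectangle.
Web: 14 × 170, A = 2 380 mm², y = 85 mm, Ī = 5 731 833 mm⁴.
Top flange (beyond web): 71 × 20, A = 1 420 mm², y = 160 mm, Ī = 47 333 mm⁴.
Bottom flange (beyond web): 71 × 20, A = 1 420 mm², y = 10 mm, Ī = 47 333 mm⁴.
Centroid: ȳ = ΣA·y / ΣA = 85 mm.
Transfer each piece to the centroidal x-axis using Ī + A·d² with d = y − 85:
  web: d = 0 mm → contributes +5 731 833 mm⁴
  top flange (beyond web): d = 75 mm → contributes +8 034 833 mm⁴
  bottom flange (beyond web): d = -75 mm → contributes +8 034 833 mm⁴
Total I = 21 801 500 mm⁴.
For the y-axis: x̄ = 78 mm.
Repeating about the centroidal y-axis gives I_y = 6 361 660 mm⁴.

I_x ≈ 2.18 × 10⁷ mm⁴, I_y ≈ 6.36 × 10⁶ mm⁴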